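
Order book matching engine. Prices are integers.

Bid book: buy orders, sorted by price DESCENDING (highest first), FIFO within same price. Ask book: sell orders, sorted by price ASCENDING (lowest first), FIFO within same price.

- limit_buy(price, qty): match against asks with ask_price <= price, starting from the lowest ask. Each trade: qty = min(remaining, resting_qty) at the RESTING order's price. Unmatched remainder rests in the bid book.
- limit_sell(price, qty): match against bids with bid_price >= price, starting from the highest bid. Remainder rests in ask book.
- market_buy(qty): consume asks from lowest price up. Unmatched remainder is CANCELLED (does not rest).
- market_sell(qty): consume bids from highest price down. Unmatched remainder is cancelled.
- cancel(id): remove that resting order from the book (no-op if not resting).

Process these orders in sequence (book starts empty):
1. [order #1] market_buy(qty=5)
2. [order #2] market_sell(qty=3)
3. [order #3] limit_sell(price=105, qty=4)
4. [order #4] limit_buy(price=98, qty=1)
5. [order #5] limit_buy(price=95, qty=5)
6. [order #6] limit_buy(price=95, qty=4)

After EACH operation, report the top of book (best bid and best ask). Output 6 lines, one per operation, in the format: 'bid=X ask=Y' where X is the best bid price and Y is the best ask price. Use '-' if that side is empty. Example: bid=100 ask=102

Answer: bid=- ask=-
bid=- ask=-
bid=- ask=105
bid=98 ask=105
bid=98 ask=105
bid=98 ask=105

Derivation:
After op 1 [order #1] market_buy(qty=5): fills=none; bids=[-] asks=[-]
After op 2 [order #2] market_sell(qty=3): fills=none; bids=[-] asks=[-]
After op 3 [order #3] limit_sell(price=105, qty=4): fills=none; bids=[-] asks=[#3:4@105]
After op 4 [order #4] limit_buy(price=98, qty=1): fills=none; bids=[#4:1@98] asks=[#3:4@105]
After op 5 [order #5] limit_buy(price=95, qty=5): fills=none; bids=[#4:1@98 #5:5@95] asks=[#3:4@105]
After op 6 [order #6] limit_buy(price=95, qty=4): fills=none; bids=[#4:1@98 #5:5@95 #6:4@95] asks=[#3:4@105]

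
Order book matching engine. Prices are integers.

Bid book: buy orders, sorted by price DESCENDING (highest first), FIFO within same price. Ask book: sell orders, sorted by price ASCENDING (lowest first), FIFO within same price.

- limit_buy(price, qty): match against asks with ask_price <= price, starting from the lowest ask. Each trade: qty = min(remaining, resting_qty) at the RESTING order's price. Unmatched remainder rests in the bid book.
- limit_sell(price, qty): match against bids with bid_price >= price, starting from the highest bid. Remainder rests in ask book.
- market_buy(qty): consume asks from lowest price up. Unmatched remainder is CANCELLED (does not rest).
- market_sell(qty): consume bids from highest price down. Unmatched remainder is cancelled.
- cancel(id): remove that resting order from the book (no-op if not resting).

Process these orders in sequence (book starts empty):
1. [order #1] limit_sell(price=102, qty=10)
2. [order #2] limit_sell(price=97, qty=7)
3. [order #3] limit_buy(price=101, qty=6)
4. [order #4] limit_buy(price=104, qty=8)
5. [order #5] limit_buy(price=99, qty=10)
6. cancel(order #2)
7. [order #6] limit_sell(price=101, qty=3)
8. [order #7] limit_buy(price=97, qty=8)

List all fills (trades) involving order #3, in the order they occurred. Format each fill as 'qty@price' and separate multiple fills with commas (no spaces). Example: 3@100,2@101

Answer: 6@97

Derivation:
After op 1 [order #1] limit_sell(price=102, qty=10): fills=none; bids=[-] asks=[#1:10@102]
After op 2 [order #2] limit_sell(price=97, qty=7): fills=none; bids=[-] asks=[#2:7@97 #1:10@102]
After op 3 [order #3] limit_buy(price=101, qty=6): fills=#3x#2:6@97; bids=[-] asks=[#2:1@97 #1:10@102]
After op 4 [order #4] limit_buy(price=104, qty=8): fills=#4x#2:1@97 #4x#1:7@102; bids=[-] asks=[#1:3@102]
After op 5 [order #5] limit_buy(price=99, qty=10): fills=none; bids=[#5:10@99] asks=[#1:3@102]
After op 6 cancel(order #2): fills=none; bids=[#5:10@99] asks=[#1:3@102]
After op 7 [order #6] limit_sell(price=101, qty=3): fills=none; bids=[#5:10@99] asks=[#6:3@101 #1:3@102]
After op 8 [order #7] limit_buy(price=97, qty=8): fills=none; bids=[#5:10@99 #7:8@97] asks=[#6:3@101 #1:3@102]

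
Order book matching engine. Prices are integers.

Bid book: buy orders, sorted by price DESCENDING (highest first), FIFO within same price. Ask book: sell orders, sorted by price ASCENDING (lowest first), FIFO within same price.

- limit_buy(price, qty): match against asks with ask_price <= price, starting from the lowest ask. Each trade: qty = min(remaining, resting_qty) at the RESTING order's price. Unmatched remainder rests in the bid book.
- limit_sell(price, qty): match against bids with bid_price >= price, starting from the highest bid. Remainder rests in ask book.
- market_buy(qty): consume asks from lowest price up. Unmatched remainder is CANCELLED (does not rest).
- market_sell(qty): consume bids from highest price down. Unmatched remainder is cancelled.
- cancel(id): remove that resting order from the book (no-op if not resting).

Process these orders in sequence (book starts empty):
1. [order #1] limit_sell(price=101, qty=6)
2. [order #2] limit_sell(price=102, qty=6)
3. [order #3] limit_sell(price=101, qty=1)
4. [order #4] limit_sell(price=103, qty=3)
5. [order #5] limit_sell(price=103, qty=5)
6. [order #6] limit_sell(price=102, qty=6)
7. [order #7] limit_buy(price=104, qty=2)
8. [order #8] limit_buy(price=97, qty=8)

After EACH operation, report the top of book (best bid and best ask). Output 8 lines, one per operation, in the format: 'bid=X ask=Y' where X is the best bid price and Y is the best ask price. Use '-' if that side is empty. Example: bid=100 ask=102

Answer: bid=- ask=101
bid=- ask=101
bid=- ask=101
bid=- ask=101
bid=- ask=101
bid=- ask=101
bid=- ask=101
bid=97 ask=101

Derivation:
After op 1 [order #1] limit_sell(price=101, qty=6): fills=none; bids=[-] asks=[#1:6@101]
After op 2 [order #2] limit_sell(price=102, qty=6): fills=none; bids=[-] asks=[#1:6@101 #2:6@102]
After op 3 [order #3] limit_sell(price=101, qty=1): fills=none; bids=[-] asks=[#1:6@101 #3:1@101 #2:6@102]
After op 4 [order #4] limit_sell(price=103, qty=3): fills=none; bids=[-] asks=[#1:6@101 #3:1@101 #2:6@102 #4:3@103]
After op 5 [order #5] limit_sell(price=103, qty=5): fills=none; bids=[-] asks=[#1:6@101 #3:1@101 #2:6@102 #4:3@103 #5:5@103]
After op 6 [order #6] limit_sell(price=102, qty=6): fills=none; bids=[-] asks=[#1:6@101 #3:1@101 #2:6@102 #6:6@102 #4:3@103 #5:5@103]
After op 7 [order #7] limit_buy(price=104, qty=2): fills=#7x#1:2@101; bids=[-] asks=[#1:4@101 #3:1@101 #2:6@102 #6:6@102 #4:3@103 #5:5@103]
After op 8 [order #8] limit_buy(price=97, qty=8): fills=none; bids=[#8:8@97] asks=[#1:4@101 #3:1@101 #2:6@102 #6:6@102 #4:3@103 #5:5@103]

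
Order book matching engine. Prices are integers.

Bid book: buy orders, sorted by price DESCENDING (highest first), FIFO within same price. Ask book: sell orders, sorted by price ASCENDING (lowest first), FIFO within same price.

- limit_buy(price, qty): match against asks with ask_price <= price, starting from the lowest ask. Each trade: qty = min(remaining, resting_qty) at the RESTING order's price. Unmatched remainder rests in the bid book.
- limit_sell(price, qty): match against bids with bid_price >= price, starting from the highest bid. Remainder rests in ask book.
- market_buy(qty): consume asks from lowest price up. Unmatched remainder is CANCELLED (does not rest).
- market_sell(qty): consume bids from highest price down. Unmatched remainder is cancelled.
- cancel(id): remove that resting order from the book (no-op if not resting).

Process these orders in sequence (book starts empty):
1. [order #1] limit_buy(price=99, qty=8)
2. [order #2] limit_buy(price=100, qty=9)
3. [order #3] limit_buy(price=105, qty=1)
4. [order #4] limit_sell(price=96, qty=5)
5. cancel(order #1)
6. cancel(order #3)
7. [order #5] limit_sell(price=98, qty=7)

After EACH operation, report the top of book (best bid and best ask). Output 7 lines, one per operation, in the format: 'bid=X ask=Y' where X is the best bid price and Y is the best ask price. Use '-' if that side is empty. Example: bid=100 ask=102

Answer: bid=99 ask=-
bid=100 ask=-
bid=105 ask=-
bid=100 ask=-
bid=100 ask=-
bid=100 ask=-
bid=- ask=98

Derivation:
After op 1 [order #1] limit_buy(price=99, qty=8): fills=none; bids=[#1:8@99] asks=[-]
After op 2 [order #2] limit_buy(price=100, qty=9): fills=none; bids=[#2:9@100 #1:8@99] asks=[-]
After op 3 [order #3] limit_buy(price=105, qty=1): fills=none; bids=[#3:1@105 #2:9@100 #1:8@99] asks=[-]
After op 4 [order #4] limit_sell(price=96, qty=5): fills=#3x#4:1@105 #2x#4:4@100; bids=[#2:5@100 #1:8@99] asks=[-]
After op 5 cancel(order #1): fills=none; bids=[#2:5@100] asks=[-]
After op 6 cancel(order #3): fills=none; bids=[#2:5@100] asks=[-]
After op 7 [order #5] limit_sell(price=98, qty=7): fills=#2x#5:5@100; bids=[-] asks=[#5:2@98]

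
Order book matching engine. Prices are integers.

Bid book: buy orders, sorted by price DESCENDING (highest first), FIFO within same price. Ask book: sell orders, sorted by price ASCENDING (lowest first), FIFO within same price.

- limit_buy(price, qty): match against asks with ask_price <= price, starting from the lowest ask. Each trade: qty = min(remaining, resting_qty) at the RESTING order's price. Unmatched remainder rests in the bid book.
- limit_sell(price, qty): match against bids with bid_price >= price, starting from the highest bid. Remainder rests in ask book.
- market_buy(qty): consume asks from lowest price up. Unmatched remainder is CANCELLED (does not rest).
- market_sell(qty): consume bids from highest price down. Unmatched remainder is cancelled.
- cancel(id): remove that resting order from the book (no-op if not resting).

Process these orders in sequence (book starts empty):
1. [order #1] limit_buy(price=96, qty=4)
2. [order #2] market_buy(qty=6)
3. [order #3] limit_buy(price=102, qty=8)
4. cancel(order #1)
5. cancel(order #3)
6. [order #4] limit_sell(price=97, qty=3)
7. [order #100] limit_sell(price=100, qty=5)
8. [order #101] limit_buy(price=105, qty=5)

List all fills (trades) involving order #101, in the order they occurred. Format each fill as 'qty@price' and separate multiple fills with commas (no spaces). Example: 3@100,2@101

Answer: 3@97,2@100

Derivation:
After op 1 [order #1] limit_buy(price=96, qty=4): fills=none; bids=[#1:4@96] asks=[-]
After op 2 [order #2] market_buy(qty=6): fills=none; bids=[#1:4@96] asks=[-]
After op 3 [order #3] limit_buy(price=102, qty=8): fills=none; bids=[#3:8@102 #1:4@96] asks=[-]
After op 4 cancel(order #1): fills=none; bids=[#3:8@102] asks=[-]
After op 5 cancel(order #3): fills=none; bids=[-] asks=[-]
After op 6 [order #4] limit_sell(price=97, qty=3): fills=none; bids=[-] asks=[#4:3@97]
After op 7 [order #100] limit_sell(price=100, qty=5): fills=none; bids=[-] asks=[#4:3@97 #100:5@100]
After op 8 [order #101] limit_buy(price=105, qty=5): fills=#101x#4:3@97 #101x#100:2@100; bids=[-] asks=[#100:3@100]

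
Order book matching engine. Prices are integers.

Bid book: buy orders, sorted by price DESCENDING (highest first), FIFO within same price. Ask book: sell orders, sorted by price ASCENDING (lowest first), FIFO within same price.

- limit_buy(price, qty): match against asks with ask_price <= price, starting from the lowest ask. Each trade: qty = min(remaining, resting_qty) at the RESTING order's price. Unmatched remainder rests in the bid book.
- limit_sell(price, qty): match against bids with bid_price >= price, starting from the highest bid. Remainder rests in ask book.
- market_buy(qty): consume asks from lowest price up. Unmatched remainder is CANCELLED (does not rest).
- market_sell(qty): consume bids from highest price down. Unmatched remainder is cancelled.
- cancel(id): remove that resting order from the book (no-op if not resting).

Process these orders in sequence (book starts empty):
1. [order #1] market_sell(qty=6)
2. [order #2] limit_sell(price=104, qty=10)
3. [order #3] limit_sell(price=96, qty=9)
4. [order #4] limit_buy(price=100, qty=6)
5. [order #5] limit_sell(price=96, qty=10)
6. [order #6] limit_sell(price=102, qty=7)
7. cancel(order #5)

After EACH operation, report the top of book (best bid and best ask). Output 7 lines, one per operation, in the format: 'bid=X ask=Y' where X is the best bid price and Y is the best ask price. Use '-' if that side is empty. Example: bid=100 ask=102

Answer: bid=- ask=-
bid=- ask=104
bid=- ask=96
bid=- ask=96
bid=- ask=96
bid=- ask=96
bid=- ask=96

Derivation:
After op 1 [order #1] market_sell(qty=6): fills=none; bids=[-] asks=[-]
After op 2 [order #2] limit_sell(price=104, qty=10): fills=none; bids=[-] asks=[#2:10@104]
After op 3 [order #3] limit_sell(price=96, qty=9): fills=none; bids=[-] asks=[#3:9@96 #2:10@104]
After op 4 [order #4] limit_buy(price=100, qty=6): fills=#4x#3:6@96; bids=[-] asks=[#3:3@96 #2:10@104]
After op 5 [order #5] limit_sell(price=96, qty=10): fills=none; bids=[-] asks=[#3:3@96 #5:10@96 #2:10@104]
After op 6 [order #6] limit_sell(price=102, qty=7): fills=none; bids=[-] asks=[#3:3@96 #5:10@96 #6:7@102 #2:10@104]
After op 7 cancel(order #5): fills=none; bids=[-] asks=[#3:3@96 #6:7@102 #2:10@104]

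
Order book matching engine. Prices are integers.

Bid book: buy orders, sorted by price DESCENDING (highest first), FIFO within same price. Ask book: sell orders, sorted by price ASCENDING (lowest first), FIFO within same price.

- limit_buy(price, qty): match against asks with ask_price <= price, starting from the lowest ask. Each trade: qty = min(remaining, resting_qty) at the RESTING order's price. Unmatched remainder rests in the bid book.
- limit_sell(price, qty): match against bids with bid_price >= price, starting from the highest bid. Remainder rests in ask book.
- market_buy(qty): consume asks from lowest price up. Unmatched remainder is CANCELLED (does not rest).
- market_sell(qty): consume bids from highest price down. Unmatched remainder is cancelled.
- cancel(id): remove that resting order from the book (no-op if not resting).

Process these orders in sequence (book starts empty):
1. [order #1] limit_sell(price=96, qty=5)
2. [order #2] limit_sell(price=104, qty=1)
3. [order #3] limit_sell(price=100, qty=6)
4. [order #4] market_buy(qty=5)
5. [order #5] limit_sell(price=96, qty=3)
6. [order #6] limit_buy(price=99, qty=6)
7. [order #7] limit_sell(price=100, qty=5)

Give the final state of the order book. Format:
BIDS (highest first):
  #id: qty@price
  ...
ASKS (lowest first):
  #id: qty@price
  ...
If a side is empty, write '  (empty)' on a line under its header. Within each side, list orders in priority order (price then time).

Answer: BIDS (highest first):
  #6: 3@99
ASKS (lowest first):
  #3: 6@100
  #7: 5@100
  #2: 1@104

Derivation:
After op 1 [order #1] limit_sell(price=96, qty=5): fills=none; bids=[-] asks=[#1:5@96]
After op 2 [order #2] limit_sell(price=104, qty=1): fills=none; bids=[-] asks=[#1:5@96 #2:1@104]
After op 3 [order #3] limit_sell(price=100, qty=6): fills=none; bids=[-] asks=[#1:5@96 #3:6@100 #2:1@104]
After op 4 [order #4] market_buy(qty=5): fills=#4x#1:5@96; bids=[-] asks=[#3:6@100 #2:1@104]
After op 5 [order #5] limit_sell(price=96, qty=3): fills=none; bids=[-] asks=[#5:3@96 #3:6@100 #2:1@104]
After op 6 [order #6] limit_buy(price=99, qty=6): fills=#6x#5:3@96; bids=[#6:3@99] asks=[#3:6@100 #2:1@104]
After op 7 [order #7] limit_sell(price=100, qty=5): fills=none; bids=[#6:3@99] asks=[#3:6@100 #7:5@100 #2:1@104]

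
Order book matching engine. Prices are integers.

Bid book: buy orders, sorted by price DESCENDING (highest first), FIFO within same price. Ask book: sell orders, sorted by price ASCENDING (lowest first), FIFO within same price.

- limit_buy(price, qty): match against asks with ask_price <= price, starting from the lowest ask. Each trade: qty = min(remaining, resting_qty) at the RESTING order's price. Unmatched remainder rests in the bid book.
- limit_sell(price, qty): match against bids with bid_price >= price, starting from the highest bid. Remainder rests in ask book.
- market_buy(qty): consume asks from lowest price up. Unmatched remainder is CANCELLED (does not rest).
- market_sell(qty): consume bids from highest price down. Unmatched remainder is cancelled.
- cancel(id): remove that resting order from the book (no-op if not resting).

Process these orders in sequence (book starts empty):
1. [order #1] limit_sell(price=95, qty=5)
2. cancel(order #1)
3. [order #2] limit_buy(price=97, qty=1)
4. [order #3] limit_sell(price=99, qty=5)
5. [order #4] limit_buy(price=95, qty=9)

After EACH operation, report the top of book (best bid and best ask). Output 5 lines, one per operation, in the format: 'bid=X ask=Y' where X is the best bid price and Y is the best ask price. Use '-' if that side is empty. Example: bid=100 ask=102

After op 1 [order #1] limit_sell(price=95, qty=5): fills=none; bids=[-] asks=[#1:5@95]
After op 2 cancel(order #1): fills=none; bids=[-] asks=[-]
After op 3 [order #2] limit_buy(price=97, qty=1): fills=none; bids=[#2:1@97] asks=[-]
After op 4 [order #3] limit_sell(price=99, qty=5): fills=none; bids=[#2:1@97] asks=[#3:5@99]
After op 5 [order #4] limit_buy(price=95, qty=9): fills=none; bids=[#2:1@97 #4:9@95] asks=[#3:5@99]

Answer: bid=- ask=95
bid=- ask=-
bid=97 ask=-
bid=97 ask=99
bid=97 ask=99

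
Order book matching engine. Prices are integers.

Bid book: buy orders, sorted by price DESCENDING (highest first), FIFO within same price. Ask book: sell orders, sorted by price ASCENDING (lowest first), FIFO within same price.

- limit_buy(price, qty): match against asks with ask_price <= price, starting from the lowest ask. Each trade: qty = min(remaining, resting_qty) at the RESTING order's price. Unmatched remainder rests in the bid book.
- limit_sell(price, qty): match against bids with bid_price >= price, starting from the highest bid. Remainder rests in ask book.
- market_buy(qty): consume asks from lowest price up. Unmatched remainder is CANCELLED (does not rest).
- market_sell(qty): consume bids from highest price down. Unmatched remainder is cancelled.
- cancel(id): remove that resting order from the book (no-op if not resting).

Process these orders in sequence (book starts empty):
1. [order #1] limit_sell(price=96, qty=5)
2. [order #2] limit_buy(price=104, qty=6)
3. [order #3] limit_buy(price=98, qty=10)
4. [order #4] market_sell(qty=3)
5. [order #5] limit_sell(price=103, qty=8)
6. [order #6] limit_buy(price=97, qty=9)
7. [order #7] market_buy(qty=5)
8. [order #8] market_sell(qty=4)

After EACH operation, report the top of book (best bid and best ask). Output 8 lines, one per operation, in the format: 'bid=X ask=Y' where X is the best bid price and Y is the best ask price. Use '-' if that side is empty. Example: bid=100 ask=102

Answer: bid=- ask=96
bid=104 ask=-
bid=104 ask=-
bid=98 ask=-
bid=98 ask=103
bid=98 ask=103
bid=98 ask=103
bid=98 ask=103

Derivation:
After op 1 [order #1] limit_sell(price=96, qty=5): fills=none; bids=[-] asks=[#1:5@96]
After op 2 [order #2] limit_buy(price=104, qty=6): fills=#2x#1:5@96; bids=[#2:1@104] asks=[-]
After op 3 [order #3] limit_buy(price=98, qty=10): fills=none; bids=[#2:1@104 #3:10@98] asks=[-]
After op 4 [order #4] market_sell(qty=3): fills=#2x#4:1@104 #3x#4:2@98; bids=[#3:8@98] asks=[-]
After op 5 [order #5] limit_sell(price=103, qty=8): fills=none; bids=[#3:8@98] asks=[#5:8@103]
After op 6 [order #6] limit_buy(price=97, qty=9): fills=none; bids=[#3:8@98 #6:9@97] asks=[#5:8@103]
After op 7 [order #7] market_buy(qty=5): fills=#7x#5:5@103; bids=[#3:8@98 #6:9@97] asks=[#5:3@103]
After op 8 [order #8] market_sell(qty=4): fills=#3x#8:4@98; bids=[#3:4@98 #6:9@97] asks=[#5:3@103]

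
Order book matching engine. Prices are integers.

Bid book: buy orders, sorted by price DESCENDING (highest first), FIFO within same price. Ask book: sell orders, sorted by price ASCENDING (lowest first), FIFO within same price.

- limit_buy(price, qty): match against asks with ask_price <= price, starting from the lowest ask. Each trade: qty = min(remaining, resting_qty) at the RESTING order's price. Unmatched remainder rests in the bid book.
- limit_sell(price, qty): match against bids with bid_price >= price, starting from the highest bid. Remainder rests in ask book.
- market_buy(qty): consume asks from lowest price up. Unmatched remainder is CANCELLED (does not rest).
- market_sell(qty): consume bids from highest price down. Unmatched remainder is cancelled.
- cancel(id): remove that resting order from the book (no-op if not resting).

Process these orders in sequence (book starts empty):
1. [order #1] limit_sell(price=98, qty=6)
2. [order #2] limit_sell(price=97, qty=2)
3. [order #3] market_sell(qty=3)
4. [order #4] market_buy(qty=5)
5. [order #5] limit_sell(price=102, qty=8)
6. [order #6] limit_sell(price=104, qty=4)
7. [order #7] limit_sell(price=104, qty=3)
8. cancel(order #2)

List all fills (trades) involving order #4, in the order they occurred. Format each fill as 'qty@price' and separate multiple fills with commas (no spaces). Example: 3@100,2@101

Answer: 2@97,3@98

Derivation:
After op 1 [order #1] limit_sell(price=98, qty=6): fills=none; bids=[-] asks=[#1:6@98]
After op 2 [order #2] limit_sell(price=97, qty=2): fills=none; bids=[-] asks=[#2:2@97 #1:6@98]
After op 3 [order #3] market_sell(qty=3): fills=none; bids=[-] asks=[#2:2@97 #1:6@98]
After op 4 [order #4] market_buy(qty=5): fills=#4x#2:2@97 #4x#1:3@98; bids=[-] asks=[#1:3@98]
After op 5 [order #5] limit_sell(price=102, qty=8): fills=none; bids=[-] asks=[#1:3@98 #5:8@102]
After op 6 [order #6] limit_sell(price=104, qty=4): fills=none; bids=[-] asks=[#1:3@98 #5:8@102 #6:4@104]
After op 7 [order #7] limit_sell(price=104, qty=3): fills=none; bids=[-] asks=[#1:3@98 #5:8@102 #6:4@104 #7:3@104]
After op 8 cancel(order #2): fills=none; bids=[-] asks=[#1:3@98 #5:8@102 #6:4@104 #7:3@104]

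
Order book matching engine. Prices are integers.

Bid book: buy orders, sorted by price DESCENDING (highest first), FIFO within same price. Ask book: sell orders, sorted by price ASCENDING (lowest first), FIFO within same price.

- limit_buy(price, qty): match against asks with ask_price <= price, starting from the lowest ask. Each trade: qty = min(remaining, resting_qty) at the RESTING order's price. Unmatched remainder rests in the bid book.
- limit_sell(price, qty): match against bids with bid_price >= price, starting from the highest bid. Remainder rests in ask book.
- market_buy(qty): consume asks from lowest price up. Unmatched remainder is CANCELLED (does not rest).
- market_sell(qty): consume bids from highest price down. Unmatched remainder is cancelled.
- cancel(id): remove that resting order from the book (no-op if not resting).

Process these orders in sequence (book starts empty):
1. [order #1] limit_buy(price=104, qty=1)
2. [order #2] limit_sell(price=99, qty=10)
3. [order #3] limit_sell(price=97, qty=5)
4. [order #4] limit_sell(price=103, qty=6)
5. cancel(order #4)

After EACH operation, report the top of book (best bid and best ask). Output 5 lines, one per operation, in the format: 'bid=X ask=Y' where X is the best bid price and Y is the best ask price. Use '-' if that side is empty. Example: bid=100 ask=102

Answer: bid=104 ask=-
bid=- ask=99
bid=- ask=97
bid=- ask=97
bid=- ask=97

Derivation:
After op 1 [order #1] limit_buy(price=104, qty=1): fills=none; bids=[#1:1@104] asks=[-]
After op 2 [order #2] limit_sell(price=99, qty=10): fills=#1x#2:1@104; bids=[-] asks=[#2:9@99]
After op 3 [order #3] limit_sell(price=97, qty=5): fills=none; bids=[-] asks=[#3:5@97 #2:9@99]
After op 4 [order #4] limit_sell(price=103, qty=6): fills=none; bids=[-] asks=[#3:5@97 #2:9@99 #4:6@103]
After op 5 cancel(order #4): fills=none; bids=[-] asks=[#3:5@97 #2:9@99]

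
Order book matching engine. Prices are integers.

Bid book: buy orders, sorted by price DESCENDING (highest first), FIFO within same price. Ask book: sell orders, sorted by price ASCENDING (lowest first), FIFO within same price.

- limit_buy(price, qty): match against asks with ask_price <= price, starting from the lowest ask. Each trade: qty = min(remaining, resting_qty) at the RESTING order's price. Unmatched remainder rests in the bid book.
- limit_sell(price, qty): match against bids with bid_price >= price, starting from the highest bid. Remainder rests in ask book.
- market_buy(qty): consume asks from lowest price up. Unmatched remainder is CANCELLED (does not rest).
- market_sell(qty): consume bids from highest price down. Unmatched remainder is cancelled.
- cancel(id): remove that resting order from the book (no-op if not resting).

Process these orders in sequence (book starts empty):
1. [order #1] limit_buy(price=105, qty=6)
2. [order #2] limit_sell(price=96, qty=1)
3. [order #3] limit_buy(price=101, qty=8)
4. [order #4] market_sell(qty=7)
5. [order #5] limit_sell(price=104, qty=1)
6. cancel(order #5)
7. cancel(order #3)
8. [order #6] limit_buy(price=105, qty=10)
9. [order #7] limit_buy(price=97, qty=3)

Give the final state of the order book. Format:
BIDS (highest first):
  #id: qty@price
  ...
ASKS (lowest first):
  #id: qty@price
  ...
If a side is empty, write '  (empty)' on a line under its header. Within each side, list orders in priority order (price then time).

After op 1 [order #1] limit_buy(price=105, qty=6): fills=none; bids=[#1:6@105] asks=[-]
After op 2 [order #2] limit_sell(price=96, qty=1): fills=#1x#2:1@105; bids=[#1:5@105] asks=[-]
After op 3 [order #3] limit_buy(price=101, qty=8): fills=none; bids=[#1:5@105 #3:8@101] asks=[-]
After op 4 [order #4] market_sell(qty=7): fills=#1x#4:5@105 #3x#4:2@101; bids=[#3:6@101] asks=[-]
After op 5 [order #5] limit_sell(price=104, qty=1): fills=none; bids=[#3:6@101] asks=[#5:1@104]
After op 6 cancel(order #5): fills=none; bids=[#3:6@101] asks=[-]
After op 7 cancel(order #3): fills=none; bids=[-] asks=[-]
After op 8 [order #6] limit_buy(price=105, qty=10): fills=none; bids=[#6:10@105] asks=[-]
After op 9 [order #7] limit_buy(price=97, qty=3): fills=none; bids=[#6:10@105 #7:3@97] asks=[-]

Answer: BIDS (highest first):
  #6: 10@105
  #7: 3@97
ASKS (lowest first):
  (empty)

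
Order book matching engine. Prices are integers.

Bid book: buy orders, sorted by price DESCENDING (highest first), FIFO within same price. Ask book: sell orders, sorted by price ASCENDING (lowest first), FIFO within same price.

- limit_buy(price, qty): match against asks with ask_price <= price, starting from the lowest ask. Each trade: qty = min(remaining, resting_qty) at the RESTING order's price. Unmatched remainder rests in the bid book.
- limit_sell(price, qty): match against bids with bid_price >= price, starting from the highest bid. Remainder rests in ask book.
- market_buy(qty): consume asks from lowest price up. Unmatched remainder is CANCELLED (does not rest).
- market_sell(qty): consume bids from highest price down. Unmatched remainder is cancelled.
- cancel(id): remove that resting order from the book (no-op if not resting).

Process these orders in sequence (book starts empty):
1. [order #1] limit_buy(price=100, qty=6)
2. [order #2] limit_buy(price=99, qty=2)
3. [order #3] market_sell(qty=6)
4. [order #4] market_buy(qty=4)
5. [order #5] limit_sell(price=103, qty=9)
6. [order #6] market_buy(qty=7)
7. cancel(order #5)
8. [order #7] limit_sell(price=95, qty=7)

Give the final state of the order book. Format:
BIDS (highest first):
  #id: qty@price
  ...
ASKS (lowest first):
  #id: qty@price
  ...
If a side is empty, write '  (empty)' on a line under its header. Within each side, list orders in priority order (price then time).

After op 1 [order #1] limit_buy(price=100, qty=6): fills=none; bids=[#1:6@100] asks=[-]
After op 2 [order #2] limit_buy(price=99, qty=2): fills=none; bids=[#1:6@100 #2:2@99] asks=[-]
After op 3 [order #3] market_sell(qty=6): fills=#1x#3:6@100; bids=[#2:2@99] asks=[-]
After op 4 [order #4] market_buy(qty=4): fills=none; bids=[#2:2@99] asks=[-]
After op 5 [order #5] limit_sell(price=103, qty=9): fills=none; bids=[#2:2@99] asks=[#5:9@103]
After op 6 [order #6] market_buy(qty=7): fills=#6x#5:7@103; bids=[#2:2@99] asks=[#5:2@103]
After op 7 cancel(order #5): fills=none; bids=[#2:2@99] asks=[-]
After op 8 [order #7] limit_sell(price=95, qty=7): fills=#2x#7:2@99; bids=[-] asks=[#7:5@95]

Answer: BIDS (highest first):
  (empty)
ASKS (lowest first):
  #7: 5@95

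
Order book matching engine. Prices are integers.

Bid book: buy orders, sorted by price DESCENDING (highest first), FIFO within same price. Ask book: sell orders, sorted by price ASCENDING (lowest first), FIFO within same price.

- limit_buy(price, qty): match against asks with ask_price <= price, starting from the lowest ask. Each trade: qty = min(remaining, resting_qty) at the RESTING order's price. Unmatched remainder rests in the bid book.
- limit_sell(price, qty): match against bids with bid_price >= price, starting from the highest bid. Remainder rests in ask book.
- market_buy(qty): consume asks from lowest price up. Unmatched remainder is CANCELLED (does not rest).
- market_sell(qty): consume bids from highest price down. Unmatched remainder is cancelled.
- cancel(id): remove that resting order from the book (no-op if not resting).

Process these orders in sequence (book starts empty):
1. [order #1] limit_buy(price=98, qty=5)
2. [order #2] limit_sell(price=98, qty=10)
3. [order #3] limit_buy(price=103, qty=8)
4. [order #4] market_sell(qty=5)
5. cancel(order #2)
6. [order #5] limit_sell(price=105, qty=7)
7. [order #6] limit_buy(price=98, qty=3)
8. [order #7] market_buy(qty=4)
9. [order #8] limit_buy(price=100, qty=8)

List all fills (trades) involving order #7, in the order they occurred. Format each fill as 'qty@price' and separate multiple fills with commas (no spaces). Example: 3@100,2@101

Answer: 4@105

Derivation:
After op 1 [order #1] limit_buy(price=98, qty=5): fills=none; bids=[#1:5@98] asks=[-]
After op 2 [order #2] limit_sell(price=98, qty=10): fills=#1x#2:5@98; bids=[-] asks=[#2:5@98]
After op 3 [order #3] limit_buy(price=103, qty=8): fills=#3x#2:5@98; bids=[#3:3@103] asks=[-]
After op 4 [order #4] market_sell(qty=5): fills=#3x#4:3@103; bids=[-] asks=[-]
After op 5 cancel(order #2): fills=none; bids=[-] asks=[-]
After op 6 [order #5] limit_sell(price=105, qty=7): fills=none; bids=[-] asks=[#5:7@105]
After op 7 [order #6] limit_buy(price=98, qty=3): fills=none; bids=[#6:3@98] asks=[#5:7@105]
After op 8 [order #7] market_buy(qty=4): fills=#7x#5:4@105; bids=[#6:3@98] asks=[#5:3@105]
After op 9 [order #8] limit_buy(price=100, qty=8): fills=none; bids=[#8:8@100 #6:3@98] asks=[#5:3@105]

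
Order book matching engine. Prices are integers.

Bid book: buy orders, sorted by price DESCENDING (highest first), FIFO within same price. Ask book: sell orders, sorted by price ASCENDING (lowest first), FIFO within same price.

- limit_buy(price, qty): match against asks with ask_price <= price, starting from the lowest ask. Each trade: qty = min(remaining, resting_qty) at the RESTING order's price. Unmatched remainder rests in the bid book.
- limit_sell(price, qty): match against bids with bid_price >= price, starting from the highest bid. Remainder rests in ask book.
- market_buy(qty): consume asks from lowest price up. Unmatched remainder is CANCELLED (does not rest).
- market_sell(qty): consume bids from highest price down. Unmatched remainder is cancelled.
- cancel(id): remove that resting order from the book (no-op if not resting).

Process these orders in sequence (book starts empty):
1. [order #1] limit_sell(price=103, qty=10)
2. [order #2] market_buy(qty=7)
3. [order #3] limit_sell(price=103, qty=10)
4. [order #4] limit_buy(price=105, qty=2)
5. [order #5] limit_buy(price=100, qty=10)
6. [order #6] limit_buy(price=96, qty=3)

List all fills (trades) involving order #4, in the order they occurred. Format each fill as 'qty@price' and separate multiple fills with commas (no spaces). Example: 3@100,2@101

Answer: 2@103

Derivation:
After op 1 [order #1] limit_sell(price=103, qty=10): fills=none; bids=[-] asks=[#1:10@103]
After op 2 [order #2] market_buy(qty=7): fills=#2x#1:7@103; bids=[-] asks=[#1:3@103]
After op 3 [order #3] limit_sell(price=103, qty=10): fills=none; bids=[-] asks=[#1:3@103 #3:10@103]
After op 4 [order #4] limit_buy(price=105, qty=2): fills=#4x#1:2@103; bids=[-] asks=[#1:1@103 #3:10@103]
After op 5 [order #5] limit_buy(price=100, qty=10): fills=none; bids=[#5:10@100] asks=[#1:1@103 #3:10@103]
After op 6 [order #6] limit_buy(price=96, qty=3): fills=none; bids=[#5:10@100 #6:3@96] asks=[#1:1@103 #3:10@103]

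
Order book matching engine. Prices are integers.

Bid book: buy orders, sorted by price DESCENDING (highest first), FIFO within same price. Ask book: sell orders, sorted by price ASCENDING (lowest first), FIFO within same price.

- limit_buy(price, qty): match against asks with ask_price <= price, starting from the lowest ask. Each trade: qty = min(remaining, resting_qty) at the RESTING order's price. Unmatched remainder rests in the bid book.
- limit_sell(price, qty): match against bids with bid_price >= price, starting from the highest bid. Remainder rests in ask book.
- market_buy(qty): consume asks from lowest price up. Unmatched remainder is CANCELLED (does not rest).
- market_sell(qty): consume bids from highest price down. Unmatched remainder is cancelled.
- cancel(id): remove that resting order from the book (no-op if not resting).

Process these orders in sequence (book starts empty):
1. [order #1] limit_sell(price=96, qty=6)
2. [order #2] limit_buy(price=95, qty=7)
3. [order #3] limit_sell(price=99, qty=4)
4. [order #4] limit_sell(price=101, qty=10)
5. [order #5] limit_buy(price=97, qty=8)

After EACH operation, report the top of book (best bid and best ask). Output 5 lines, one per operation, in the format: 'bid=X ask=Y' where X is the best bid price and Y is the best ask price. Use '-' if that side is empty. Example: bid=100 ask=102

After op 1 [order #1] limit_sell(price=96, qty=6): fills=none; bids=[-] asks=[#1:6@96]
After op 2 [order #2] limit_buy(price=95, qty=7): fills=none; bids=[#2:7@95] asks=[#1:6@96]
After op 3 [order #3] limit_sell(price=99, qty=4): fills=none; bids=[#2:7@95] asks=[#1:6@96 #3:4@99]
After op 4 [order #4] limit_sell(price=101, qty=10): fills=none; bids=[#2:7@95] asks=[#1:6@96 #3:4@99 #4:10@101]
After op 5 [order #5] limit_buy(price=97, qty=8): fills=#5x#1:6@96; bids=[#5:2@97 #2:7@95] asks=[#3:4@99 #4:10@101]

Answer: bid=- ask=96
bid=95 ask=96
bid=95 ask=96
bid=95 ask=96
bid=97 ask=99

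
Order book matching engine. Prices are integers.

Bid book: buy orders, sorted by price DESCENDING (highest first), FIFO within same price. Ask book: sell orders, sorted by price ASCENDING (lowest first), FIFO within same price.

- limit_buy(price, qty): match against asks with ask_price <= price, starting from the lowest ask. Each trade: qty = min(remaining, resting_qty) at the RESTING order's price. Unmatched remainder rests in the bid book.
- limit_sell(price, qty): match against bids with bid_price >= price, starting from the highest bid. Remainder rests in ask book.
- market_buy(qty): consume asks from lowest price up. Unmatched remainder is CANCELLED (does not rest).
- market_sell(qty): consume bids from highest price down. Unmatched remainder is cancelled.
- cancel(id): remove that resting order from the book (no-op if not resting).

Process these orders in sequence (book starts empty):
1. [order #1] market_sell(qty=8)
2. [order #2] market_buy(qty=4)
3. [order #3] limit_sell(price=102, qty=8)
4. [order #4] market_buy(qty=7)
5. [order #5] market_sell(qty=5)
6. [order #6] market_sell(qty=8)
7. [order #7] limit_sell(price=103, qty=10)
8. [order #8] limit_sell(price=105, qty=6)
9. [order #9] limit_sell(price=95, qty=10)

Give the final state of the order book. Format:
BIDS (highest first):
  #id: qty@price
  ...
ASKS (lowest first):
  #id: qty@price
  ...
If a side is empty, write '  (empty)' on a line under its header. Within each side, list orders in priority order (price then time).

Answer: BIDS (highest first):
  (empty)
ASKS (lowest first):
  #9: 10@95
  #3: 1@102
  #7: 10@103
  #8: 6@105

Derivation:
After op 1 [order #1] market_sell(qty=8): fills=none; bids=[-] asks=[-]
After op 2 [order #2] market_buy(qty=4): fills=none; bids=[-] asks=[-]
After op 3 [order #3] limit_sell(price=102, qty=8): fills=none; bids=[-] asks=[#3:8@102]
After op 4 [order #4] market_buy(qty=7): fills=#4x#3:7@102; bids=[-] asks=[#3:1@102]
After op 5 [order #5] market_sell(qty=5): fills=none; bids=[-] asks=[#3:1@102]
After op 6 [order #6] market_sell(qty=8): fills=none; bids=[-] asks=[#3:1@102]
After op 7 [order #7] limit_sell(price=103, qty=10): fills=none; bids=[-] asks=[#3:1@102 #7:10@103]
After op 8 [order #8] limit_sell(price=105, qty=6): fills=none; bids=[-] asks=[#3:1@102 #7:10@103 #8:6@105]
After op 9 [order #9] limit_sell(price=95, qty=10): fills=none; bids=[-] asks=[#9:10@95 #3:1@102 #7:10@103 #8:6@105]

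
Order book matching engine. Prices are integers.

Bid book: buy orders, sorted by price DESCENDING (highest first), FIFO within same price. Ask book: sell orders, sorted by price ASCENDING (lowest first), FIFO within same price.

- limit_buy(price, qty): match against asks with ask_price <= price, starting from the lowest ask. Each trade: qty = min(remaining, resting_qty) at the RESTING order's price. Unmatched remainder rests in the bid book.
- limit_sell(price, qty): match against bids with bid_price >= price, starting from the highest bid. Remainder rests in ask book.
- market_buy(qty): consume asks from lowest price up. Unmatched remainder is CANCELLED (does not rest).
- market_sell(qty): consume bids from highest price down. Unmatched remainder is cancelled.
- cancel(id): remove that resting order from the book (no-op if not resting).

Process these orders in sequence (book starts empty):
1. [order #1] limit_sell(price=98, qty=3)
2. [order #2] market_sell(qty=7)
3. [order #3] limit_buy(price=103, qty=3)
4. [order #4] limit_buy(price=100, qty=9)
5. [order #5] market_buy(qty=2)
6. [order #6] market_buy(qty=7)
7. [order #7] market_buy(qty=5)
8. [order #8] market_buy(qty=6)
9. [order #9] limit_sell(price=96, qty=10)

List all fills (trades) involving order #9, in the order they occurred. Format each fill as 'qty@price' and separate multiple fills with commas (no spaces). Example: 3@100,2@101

After op 1 [order #1] limit_sell(price=98, qty=3): fills=none; bids=[-] asks=[#1:3@98]
After op 2 [order #2] market_sell(qty=7): fills=none; bids=[-] asks=[#1:3@98]
After op 3 [order #3] limit_buy(price=103, qty=3): fills=#3x#1:3@98; bids=[-] asks=[-]
After op 4 [order #4] limit_buy(price=100, qty=9): fills=none; bids=[#4:9@100] asks=[-]
After op 5 [order #5] market_buy(qty=2): fills=none; bids=[#4:9@100] asks=[-]
After op 6 [order #6] market_buy(qty=7): fills=none; bids=[#4:9@100] asks=[-]
After op 7 [order #7] market_buy(qty=5): fills=none; bids=[#4:9@100] asks=[-]
After op 8 [order #8] market_buy(qty=6): fills=none; bids=[#4:9@100] asks=[-]
After op 9 [order #9] limit_sell(price=96, qty=10): fills=#4x#9:9@100; bids=[-] asks=[#9:1@96]

Answer: 9@100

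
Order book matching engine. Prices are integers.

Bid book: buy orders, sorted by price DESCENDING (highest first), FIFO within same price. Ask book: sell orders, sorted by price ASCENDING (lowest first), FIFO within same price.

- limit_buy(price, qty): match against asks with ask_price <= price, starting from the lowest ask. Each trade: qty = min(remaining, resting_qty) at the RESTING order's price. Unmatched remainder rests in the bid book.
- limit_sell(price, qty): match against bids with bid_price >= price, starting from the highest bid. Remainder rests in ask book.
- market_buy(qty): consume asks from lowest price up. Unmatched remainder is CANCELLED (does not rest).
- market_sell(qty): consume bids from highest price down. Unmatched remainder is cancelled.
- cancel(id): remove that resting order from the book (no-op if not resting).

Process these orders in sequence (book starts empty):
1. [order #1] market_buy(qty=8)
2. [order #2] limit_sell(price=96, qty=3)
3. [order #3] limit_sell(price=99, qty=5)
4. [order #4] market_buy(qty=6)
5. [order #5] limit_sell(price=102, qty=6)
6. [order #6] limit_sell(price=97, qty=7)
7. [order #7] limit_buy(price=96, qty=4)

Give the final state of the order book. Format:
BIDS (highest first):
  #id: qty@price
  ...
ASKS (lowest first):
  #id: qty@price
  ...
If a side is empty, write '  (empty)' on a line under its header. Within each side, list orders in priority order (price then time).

After op 1 [order #1] market_buy(qty=8): fills=none; bids=[-] asks=[-]
After op 2 [order #2] limit_sell(price=96, qty=3): fills=none; bids=[-] asks=[#2:3@96]
After op 3 [order #3] limit_sell(price=99, qty=5): fills=none; bids=[-] asks=[#2:3@96 #3:5@99]
After op 4 [order #4] market_buy(qty=6): fills=#4x#2:3@96 #4x#3:3@99; bids=[-] asks=[#3:2@99]
After op 5 [order #5] limit_sell(price=102, qty=6): fills=none; bids=[-] asks=[#3:2@99 #5:6@102]
After op 6 [order #6] limit_sell(price=97, qty=7): fills=none; bids=[-] asks=[#6:7@97 #3:2@99 #5:6@102]
After op 7 [order #7] limit_buy(price=96, qty=4): fills=none; bids=[#7:4@96] asks=[#6:7@97 #3:2@99 #5:6@102]

Answer: BIDS (highest first):
  #7: 4@96
ASKS (lowest first):
  #6: 7@97
  #3: 2@99
  #5: 6@102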